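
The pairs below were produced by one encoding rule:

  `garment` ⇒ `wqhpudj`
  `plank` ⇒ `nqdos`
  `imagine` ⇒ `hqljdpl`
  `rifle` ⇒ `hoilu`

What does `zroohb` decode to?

yellow

Read the word backwards and shift each letter +3.
Decoding zroohb: shift back: z−3=w, r−3=o, o−3=l, o−3=l, h−3=e, b−3=y → wolley; then reverse → yellow.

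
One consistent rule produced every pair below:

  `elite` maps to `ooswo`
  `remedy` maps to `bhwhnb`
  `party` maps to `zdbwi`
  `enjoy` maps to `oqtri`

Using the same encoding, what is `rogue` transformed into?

brqxo

It's a Vigenère-style cipher with numeric key [10,3]: position i shifts by key[i mod 2].
For rogue: r+10=b, o+3=r, g+10=q, u+3=x, e+10=o.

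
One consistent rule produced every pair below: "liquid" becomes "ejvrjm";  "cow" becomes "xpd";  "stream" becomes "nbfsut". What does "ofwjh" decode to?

given

Read the word backwards and shift each letter +1.
Undoing it on ofwjh: shift back: o−1=n, f−1=e, w−1=v, j−1=i, h−1=g → nevig; then reverse → given.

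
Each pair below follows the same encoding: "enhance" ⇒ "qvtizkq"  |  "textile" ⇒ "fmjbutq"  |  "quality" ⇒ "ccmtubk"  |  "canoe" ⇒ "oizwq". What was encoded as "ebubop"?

Shifts by position in enhance: pos 0: e→q (+12), pos 1: n→v (+8), pos 2: h→t (+12), pos 3: a→i (+8) — repeating every 2. The shifts repeat in a cycle of length 2: positions 0,1,… shift by +12, +8, then the pattern repeats.
Decoding ebubop: e−12=s, b−8=t, u−12=i, b−8=t, o−12=c, p−8=h.

stitch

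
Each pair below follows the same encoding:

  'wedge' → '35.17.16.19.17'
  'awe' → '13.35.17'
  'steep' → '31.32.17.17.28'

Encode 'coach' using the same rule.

w is letter #23 and maps to 35: an offset of 12. Each letter is replaced by its alphabet position (a=1..z=26) + 12.
Applying it to coach: c=3→15, o=15→27, a=1→13, c=3→15, h=8→20.

15.27.13.15.20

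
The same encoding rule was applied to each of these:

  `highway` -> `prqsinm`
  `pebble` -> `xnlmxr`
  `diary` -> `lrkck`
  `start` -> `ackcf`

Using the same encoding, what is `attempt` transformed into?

In highway: h→p is +8, i→r is +9, g→q is +10, h→s is +11 — the shift increases by 1 each position. The shift increases by 1 at each position, starting from +8: 8, 9, 10, ….
Applying it to attempt: a+8=i, t+9=c, t+10=d, e+11=p, m+12=y, p+13=c, t+14=h.

icdpych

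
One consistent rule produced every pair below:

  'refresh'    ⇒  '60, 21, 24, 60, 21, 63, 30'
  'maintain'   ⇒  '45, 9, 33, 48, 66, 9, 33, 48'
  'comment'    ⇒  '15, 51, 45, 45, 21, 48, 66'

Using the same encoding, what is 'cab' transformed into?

15, 9, 12

r(#18)→60 and e(#5)→21: differences scale by 3, so n = 3·pos + 6. With a=1..z=26, the number is 3·pos + 6.
For cab: c=3→15, a=1→9, b=2→12.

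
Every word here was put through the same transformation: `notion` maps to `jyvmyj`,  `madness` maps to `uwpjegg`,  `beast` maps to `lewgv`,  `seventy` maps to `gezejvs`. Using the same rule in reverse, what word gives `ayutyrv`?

n(13)→j(9) and o(14)→y(24) fit y≡15x+22 (mod 26); the inverse of 15 mod 26 is 7. This is an affine cipher: with a=0,…,z=25, each position x becomes (15x+22) mod 26.
Decoding ayutyrv: a(0)→7·(0−22)≡2=c; y(24)→7·(24−22)≡14=o; u(20)→7·(20−22)≡12=m; t(19)→7·(19−22)≡5=f; y(24)→7·(24−22)≡14=o; r(17)→7·(17−22)≡17=r; v(21)→7·(21−22)≡19=t (all mod 26).

comfort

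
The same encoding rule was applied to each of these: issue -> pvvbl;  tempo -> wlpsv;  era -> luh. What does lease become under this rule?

olhvl

Two shifts are in play — +7 for a/e/i/o/u, +3 for every other letter.
On lease: l(cons)+3=o, e(vowel)+7=l, a(vowel)+7=h, s(cons)+3=v, e(vowel)+7=l.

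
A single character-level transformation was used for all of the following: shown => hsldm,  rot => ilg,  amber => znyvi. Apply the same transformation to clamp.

xoznk

Each pair mirrors across the alphabet (s↔h, h↔s, o↔l): positions sum to 25. This is the alphabet-reversal cipher (Atbash): a becomes z, b becomes y, etc.
Applying it to clamp: c↔x, l↔o, a↔z, m↔n, p↔k.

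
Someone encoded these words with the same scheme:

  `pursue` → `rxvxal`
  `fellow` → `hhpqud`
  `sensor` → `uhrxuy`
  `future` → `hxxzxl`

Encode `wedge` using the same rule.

In pursue: p→r is +2, u→x is +3, r→v is +4, s→x is +5 — the shift increases by 1 each position. The shift increases by 1 at each position, starting from +2: 2, 3, 4, ….
On wedge: w+2=y, e+3=h, d+4=h, g+5=l, e+6=k.

yhhlk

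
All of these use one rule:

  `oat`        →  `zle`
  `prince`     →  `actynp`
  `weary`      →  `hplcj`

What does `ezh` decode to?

tow

Compare letters: o→z is +11, a→l is +11, t→e is +11 — a constant shift. Every letter moves 11 places later in the alphabet, wrapping around z→a.
Decoding ezh: e−11=t, z−11=o, h−11=w.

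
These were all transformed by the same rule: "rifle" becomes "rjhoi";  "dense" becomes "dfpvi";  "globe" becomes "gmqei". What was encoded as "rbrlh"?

In rifle: r→r is +0, i→j is +1, f→h is +2, l→o is +3 — the shift increases by 1 each position. The shift increases by 1 at each position, starting from +0: 0, 1, 2, ….
Reversing it on rbrlh: r−0=r, b−1=a, r−2=p, l−3=i, h−4=d.

rapid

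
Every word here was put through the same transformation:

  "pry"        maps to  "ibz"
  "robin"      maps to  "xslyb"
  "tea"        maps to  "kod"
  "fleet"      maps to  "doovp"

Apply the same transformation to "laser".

bockv

Two steps: reverse the string, then apply a Caesar shift of +10.
Applying it to laser: reverse → resal; then shift: r+10=b, e+10=o, s+10=c, a+10=k, l+10=v.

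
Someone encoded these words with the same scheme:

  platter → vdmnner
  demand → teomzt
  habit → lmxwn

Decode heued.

jewel

Each letter's alphabet position (a=0..z=25) is mapped through 11·x+12 mod 26 — an affine cipher.
Reversing it on heued: h(7)→19·(7−12)≡9=j; e(4)→19·(4−12)≡4=e; u(20)→19·(20−12)≡22=w; e(4)→19·(4−12)≡4=e; d(3)→19·(3−12)≡11=l (all mod 26).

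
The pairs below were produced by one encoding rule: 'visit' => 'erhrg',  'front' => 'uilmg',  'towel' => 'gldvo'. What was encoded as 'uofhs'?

Each pair mirrors across the alphabet (v↔e, i↔r, s↔h): positions sum to 25. Each letter is replaced by its mirror in the alphabet: a↔z, b↔y, c↔x, and so on (the Atbash cipher).
Decoding uofhs: u↔f, o↔l, f↔u, h↔s, s↔h.

flush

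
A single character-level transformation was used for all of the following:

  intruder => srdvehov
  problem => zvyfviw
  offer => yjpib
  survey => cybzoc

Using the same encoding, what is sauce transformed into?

ceego

Shifts by position in intruder: pos 0: i→s (+10), pos 1: n→r (+4), pos 2: t→d (+10), pos 3: r→v (+4) — repeating every 2. A repeating key of period 2 is used — shifts +10, +4 over and over.
For sauce: s+10=c, a+4=e, u+10=e, c+4=g, e+10=o.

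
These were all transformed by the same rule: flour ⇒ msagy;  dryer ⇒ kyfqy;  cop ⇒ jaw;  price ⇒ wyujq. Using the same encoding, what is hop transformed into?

The shift depends on letter class: consonant f→m is +7, but vowel o→a is +12. The rule splits by letter class: vowels +12, consonants +7.
For hop: h(cons)+7=o, o(vowel)+12=a, p(cons)+7=w.

oaw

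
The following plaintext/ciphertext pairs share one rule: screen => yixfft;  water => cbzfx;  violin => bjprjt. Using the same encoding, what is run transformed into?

The shift depends on letter class: consonant s→y is +6, but vowel e→f is +1. Two shifts are in play — +1 for a/e/i/o/u, +6 for every other letter.
On run: r(cons)+6=x, u(vowel)+1=v, n(cons)+6=t.

xvt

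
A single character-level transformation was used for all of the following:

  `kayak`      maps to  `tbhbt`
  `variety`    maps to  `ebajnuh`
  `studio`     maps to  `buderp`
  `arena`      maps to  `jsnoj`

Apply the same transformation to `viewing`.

The shifts repeat in a cycle of length 2: positions 0,1,… shift by +9, +1, then the pattern repeats.
For viewing: v+9=e, i+1=j, e+9=n, w+1=x, i+9=r, n+1=o, g+9=p.

ejnxrop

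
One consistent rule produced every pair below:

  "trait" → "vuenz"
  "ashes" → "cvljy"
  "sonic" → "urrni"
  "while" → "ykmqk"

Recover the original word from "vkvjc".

threw

Each letter shifts forward by (position + 2), i.e. 2, 3, 4, … — the shift grows by one for each successive letter.
Reversing it on vkvjc: v−2=t, k−3=h, v−4=r, j−5=e, c−6=w.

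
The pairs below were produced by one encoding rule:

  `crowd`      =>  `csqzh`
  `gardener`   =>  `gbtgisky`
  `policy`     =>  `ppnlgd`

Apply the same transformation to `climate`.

cmkpeyk

Letter i (0-indexed) is shifted by i+0, so successive shifts are 0, 1, 2, ….
For climate: c+0=c, l+1=m, i+2=k, m+3=p, a+4=e, t+5=y, e+6=k.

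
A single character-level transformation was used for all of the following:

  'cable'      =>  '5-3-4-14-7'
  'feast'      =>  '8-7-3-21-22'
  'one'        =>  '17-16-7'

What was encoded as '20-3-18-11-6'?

rapid

Each letter is replaced by its alphabet position (a=1..z=26) + 2.
Decoding 20-3-18-11-6: 20→(20−2)÷1=18=r, 3→(3−2)÷1=1=a, 18→(18−2)÷1=16=p, 11→(11−2)÷1=9=i, 6→(6−2)÷1=4=d.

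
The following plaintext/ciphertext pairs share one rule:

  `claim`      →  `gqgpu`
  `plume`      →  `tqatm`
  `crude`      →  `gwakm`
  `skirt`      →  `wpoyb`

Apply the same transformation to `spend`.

Each letter shifts forward by (position + 4), i.e. 4, 5, 6, … — the shift grows by one for each successive letter.
For spend: s+4=w, p+5=u, e+6=k, n+7=u, d+8=l.

wukul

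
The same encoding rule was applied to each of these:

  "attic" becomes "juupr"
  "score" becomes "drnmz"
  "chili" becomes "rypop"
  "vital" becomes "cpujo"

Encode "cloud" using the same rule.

ronli

a(0)→j(9) and t(19)→u(20) fit y≡17x+9 (mod 26); the inverse of 17 mod 26 is 23. This is an affine cipher: with a=0,…,z=25, each position x becomes (17x+9) mod 26.
On cloud: c(2)→17·2+9≡17=r; l(11)→17·11+9≡14=o; o(14)→17·14+9≡13=n; u(20)→17·20+9≡11=l; d(3)→17·3+9≡8=i (all mod 26).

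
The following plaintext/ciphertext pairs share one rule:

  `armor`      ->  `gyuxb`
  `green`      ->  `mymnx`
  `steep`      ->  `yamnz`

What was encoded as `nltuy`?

In armor: a→g is +6, r→y is +7, m→u is +8, o→x is +9 — the shift increases by 1 each position. Letter i (0-indexed) is shifted by i+6, so successive shifts are 6, 7, 8, ….
Undoing it on nltuy: n−6=h, l−7=e, t−8=l, u−9=l, y−10=o.

hello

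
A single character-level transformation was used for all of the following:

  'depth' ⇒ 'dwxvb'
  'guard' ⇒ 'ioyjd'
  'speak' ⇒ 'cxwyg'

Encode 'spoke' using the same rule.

cxegw

d(3)→d(3) and e(4)→w(22) fit y≡19x+24 (mod 26); the inverse of 19 mod 26 is 11. Treating letters as 0–25, the rule is x ↦ 19x + 24 (mod 26).
Applying it to spoke: s(18)→19·18+24≡2=c; p(15)→19·15+24≡23=x; o(14)→19·14+24≡4=e; k(10)→19·10+24≡6=g; e(4)→19·4+24≡22=w (all mod 26).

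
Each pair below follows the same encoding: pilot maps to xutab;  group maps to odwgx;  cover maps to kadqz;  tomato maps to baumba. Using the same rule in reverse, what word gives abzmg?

Shifts by position in pilot: pos 0: p→x (+8), pos 1: i→u (+12), pos 2: l→t (+8), pos 3: o→a (+12) — repeating every 2. A repeating key of period 2 is used — shifts +8, +12 over and over.
Reversing it on abzmg: a−8=s, b−12=p, z−8=r, m−12=a, g−8=y.

spray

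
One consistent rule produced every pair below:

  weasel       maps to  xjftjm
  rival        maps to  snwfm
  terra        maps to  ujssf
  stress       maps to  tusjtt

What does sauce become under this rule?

The shift depends on letter class: consonant w→x is +1, but vowel e→j is +5. Vowels shift forward by 5 and consonants shift forward by 1.
For sauce: s(cons)+1=t, a(vowel)+5=f, u(vowel)+5=z, c(cons)+1=d, e(vowel)+5=j.

tfzdj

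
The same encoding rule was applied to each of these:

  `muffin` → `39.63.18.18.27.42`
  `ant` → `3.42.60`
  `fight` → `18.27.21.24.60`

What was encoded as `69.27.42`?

m(#13)→39 and u(#21)→63: differences scale by 3, so n = 3·pos + 0. Each letter becomes 3×(its alphabet position, a=1..z=26).
Reversing it on 69.27.42: 69→(69−0)÷3=23=w, 27→(27−0)÷3=9=i, 42→(42−0)÷3=14=n.

win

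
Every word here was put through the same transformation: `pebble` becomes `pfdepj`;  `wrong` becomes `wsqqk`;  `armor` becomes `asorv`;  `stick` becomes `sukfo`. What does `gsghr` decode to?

green

The shift increases by 1 at each position, starting from +0: 0, 1, 2, ….
Undoing it on gsghr: g−0=g, s−1=r, g−2=e, h−3=e, r−4=n.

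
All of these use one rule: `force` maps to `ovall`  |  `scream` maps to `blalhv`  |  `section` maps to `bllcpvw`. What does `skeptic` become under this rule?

The shift depends on letter class: consonant f→o is +9, but vowel o→v is +7. Two shifts are in play — +7 for a/e/i/o/u, +9 for every other letter.
For skeptic: s(cons)+9=b, k(cons)+9=t, e(vowel)+7=l, p(cons)+9=y, t(cons)+9=c, i(vowel)+7=p, c(cons)+9=l.

btlycpl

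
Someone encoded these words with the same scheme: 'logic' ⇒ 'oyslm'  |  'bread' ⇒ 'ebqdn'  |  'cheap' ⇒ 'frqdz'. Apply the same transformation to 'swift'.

The shifts repeat in a cycle of length 3: positions 0,1,… shift by +3, +10, +12, then the pattern repeats.
On swift: s+3=v, w+10=g, i+12=u, f+3=i, t+10=d.

vguid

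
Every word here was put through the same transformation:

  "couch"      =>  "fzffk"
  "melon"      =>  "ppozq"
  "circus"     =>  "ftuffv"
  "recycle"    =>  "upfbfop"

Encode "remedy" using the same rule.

The shift depends on letter class: consonant c→f is +3, but vowel o→z is +11. Two shifts are in play — +11 for a/e/i/o/u, +3 for every other letter.
Applying it to remedy: r(cons)+3=u, e(vowel)+11=p, m(cons)+3=p, e(vowel)+11=p, d(cons)+3=g, y(cons)+3=b.

upppgb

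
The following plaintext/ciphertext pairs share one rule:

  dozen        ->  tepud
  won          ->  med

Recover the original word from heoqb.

royal

Compare letters: d→t is +16, o→e is +16, z→p is +16 — a constant shift. This is a Caesar cipher with shift 16.
Undoing it on heoqb: h−16=r, e−16=o, o−16=y, q−16=a, b−16=l.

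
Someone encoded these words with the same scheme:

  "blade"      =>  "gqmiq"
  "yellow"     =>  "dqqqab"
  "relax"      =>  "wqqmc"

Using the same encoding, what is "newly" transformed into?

The shift depends on letter class: consonant b→g is +5, but vowel a→m is +12. The rule splits by letter class: vowels +12, consonants +5.
On newly: n(cons)+5=s, e(vowel)+12=q, w(cons)+5=b, l(cons)+5=q, y(cons)+5=d.

sqbqd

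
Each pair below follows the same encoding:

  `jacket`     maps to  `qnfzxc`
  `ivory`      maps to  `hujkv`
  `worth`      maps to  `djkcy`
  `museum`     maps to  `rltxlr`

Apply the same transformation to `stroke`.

tckjzx

j(9)→q(16) and a(0)→n(13) fit y≡9x+13 (mod 26); the inverse of 9 mod 26 is 3. Treating letters as 0–25, the rule is x ↦ 9x + 13 (mod 26).
For stroke: s(18)→9·18+13≡19=t; t(19)→9·19+13≡2=c; r(17)→9·17+13≡10=k; o(14)→9·14+13≡9=j; k(10)→9·10+13≡25=z; e(4)→9·4+13≡23=x (all mod 26).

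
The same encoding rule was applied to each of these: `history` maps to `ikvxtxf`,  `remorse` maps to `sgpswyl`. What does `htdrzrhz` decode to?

Letter i (0-indexed) is shifted by i+1, so successive shifts are 1, 2, 3, ….
Decoding htdrzrhz: h−1=g, t−2=r, d−3=a, r−4=n, z−5=u, r−6=l, h−7=a, z−8=r.

granular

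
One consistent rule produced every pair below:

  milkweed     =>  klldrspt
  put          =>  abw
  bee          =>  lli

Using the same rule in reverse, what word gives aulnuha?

The output letters match the input read backwards, each shifted +7: milkweed reversed is deewklim. The word is reversed, then every letter is shifted forward by 7.
Undoing it on aulnuha: shift back: a−7=t, u−7=n, l−7=e, n−7=g, u−7=n, h−7=a, a−7=t → tnegnat; then reverse → tangent.

tangent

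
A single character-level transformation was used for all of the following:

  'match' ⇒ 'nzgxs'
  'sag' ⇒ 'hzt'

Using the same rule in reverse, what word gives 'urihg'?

Each letter is replaced by its mirror in the alphabet: a↔z, b↔y, c↔x, and so on (the Atbash cipher).
Decoding urihg: u↔f, r↔i, i↔r, h↔s, g↔t.

first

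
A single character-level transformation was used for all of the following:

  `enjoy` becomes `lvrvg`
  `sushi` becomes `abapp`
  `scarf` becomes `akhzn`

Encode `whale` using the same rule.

The shift depends on letter class: consonant n→v is +8, but vowel e→l is +7. Vowels shift forward by 7 and consonants shift forward by 8.
For whale: w(cons)+8=e, h(cons)+8=p, a(vowel)+7=h, l(cons)+8=t, e(vowel)+7=l.

ephtl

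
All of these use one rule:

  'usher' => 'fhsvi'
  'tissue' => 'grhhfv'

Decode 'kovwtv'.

Each pair mirrors across the alphabet (u↔f, s↔h, h↔s): positions sum to 25. This is the alphabet-reversal cipher (Atbash): a becomes z, b becomes y, etc.
Reversing it on kovwtv: k↔p, o↔l, v↔e, w↔d, t↔g, v↔e.

pledge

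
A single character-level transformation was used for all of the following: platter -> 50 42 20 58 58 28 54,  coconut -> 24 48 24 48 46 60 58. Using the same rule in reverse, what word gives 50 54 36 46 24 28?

prince

p(#16)→50 and l(#12)→42: differences scale by 2, so n = 2·pos + 18. Each letter becomes 2×(its alphabet position, a=1..z=26) + 18.
Reversing it on 50 54 36 46 24 28: 50→(50−18)÷2=16=p, 54→(54−18)÷2=18=r, 36→(36−18)÷2=9=i, 46→(46−18)÷2=14=n, 24→(24−18)÷2=3=c, 28→(28−18)÷2=5=e.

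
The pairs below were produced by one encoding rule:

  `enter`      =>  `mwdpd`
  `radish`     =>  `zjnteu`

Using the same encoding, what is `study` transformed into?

aceok

Each letter shifts forward by (position + 8), i.e. 8, 9, 10, … — the shift grows by one for each successive letter.
On study: s+8=a, t+9=c, u+10=e, d+11=o, y+12=k.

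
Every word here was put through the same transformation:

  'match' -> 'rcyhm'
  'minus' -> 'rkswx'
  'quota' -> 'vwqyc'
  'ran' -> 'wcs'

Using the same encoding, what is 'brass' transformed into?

gwcxx

The shift depends on letter class: consonant m→r is +5, but vowel a→c is +2. The rule splits by letter class: vowels +2, consonants +5.
Applying it to brass: b(cons)+5=g, r(cons)+5=w, a(vowel)+2=c, s(cons)+5=x, s(cons)+5=x.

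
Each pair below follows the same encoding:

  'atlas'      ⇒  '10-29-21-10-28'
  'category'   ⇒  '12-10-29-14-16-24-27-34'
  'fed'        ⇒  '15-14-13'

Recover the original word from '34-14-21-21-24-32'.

a is letter #1 and maps to 10: an offset of 9. Each letter is replaced by its alphabet position (a=1..z=26) + 9.
Decoding 34-14-21-21-24-32: 34→(34−9)÷1=25=y, 14→(14−9)÷1=5=e, 21→(21−9)÷1=12=l, 21→(21−9)÷1=12=l, 24→(24−9)÷1=15=o, 32→(32−9)÷1=23=w.

yellow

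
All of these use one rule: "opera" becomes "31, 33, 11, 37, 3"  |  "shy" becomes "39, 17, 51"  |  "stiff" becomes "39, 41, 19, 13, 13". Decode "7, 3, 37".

o(#15)→31 and p(#16)→33: differences scale by 2, so n = 2·pos + 1. Each letter becomes 2×(its alphabet position, a=1..z=26) + 1.
Reversing it on 7, 3, 37: 7→(7−1)÷2=3=c, 3→(3−1)÷2=1=a, 37→(37−1)÷2=18=r.

car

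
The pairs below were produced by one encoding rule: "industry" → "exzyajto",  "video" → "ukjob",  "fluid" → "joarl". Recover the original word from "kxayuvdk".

exposure

The output letters match the input read backwards, each shifted +6: industry reversed is yrtsudni. Two steps: reverse the string, then apply a Caesar shift of +6.
Undoing it on kxayuvdk: shift back: k−6=e, x−6=r, a−6=u, y−6=s, u−6=o, v−6=p, d−6=x, k−6=e → erusopxe; then reverse → exposure.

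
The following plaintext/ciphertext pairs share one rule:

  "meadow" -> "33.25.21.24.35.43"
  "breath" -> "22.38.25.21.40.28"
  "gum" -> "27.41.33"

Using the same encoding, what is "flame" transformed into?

m is letter #13 and maps to 33: an offset of 20. Letters become their 1-based position plus 20 (so a→21, b→22, …).
Applying it to flame: f=6→26, l=12→32, a=1→21, m=13→33, e=5→25.

26.32.21.33.25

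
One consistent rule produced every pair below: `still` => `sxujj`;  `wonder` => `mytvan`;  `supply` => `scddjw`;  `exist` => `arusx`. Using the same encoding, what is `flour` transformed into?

fjycn

s(18)→s(18) and t(19)→x(23) fit y≡5x+6 (mod 26); the inverse of 5 mod 26 is 21. This is an affine cipher: with a=0,…,z=25, each position x becomes (5x+6) mod 26.
For flour: f(5)→5·5+6≡5=f; l(11)→5·11+6≡9=j; o(14)→5·14+6≡24=y; u(20)→5·20+6≡2=c; r(17)→5·17+6≡13=n (all mod 26).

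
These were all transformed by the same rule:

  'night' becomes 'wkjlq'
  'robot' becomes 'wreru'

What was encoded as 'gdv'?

The output letters match the input read backwards, each shifted +3: night reversed is thgin. Read the word backwards and shift each letter +3.
Reversing it on gdv: shift back: g−3=d, d−3=a, v−3=s → das; then reverse → sad.

sad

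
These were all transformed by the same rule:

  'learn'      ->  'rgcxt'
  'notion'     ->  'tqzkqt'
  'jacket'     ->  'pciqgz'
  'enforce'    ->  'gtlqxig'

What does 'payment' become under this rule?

vcesgtz

The shift depends on letter class: consonant l→r is +6, but vowel e→g is +2. The rule splits by letter class: vowels +2, consonants +6.
For payment: p(cons)+6=v, a(vowel)+2=c, y(cons)+6=e, m(cons)+6=s, e(vowel)+2=g, n(cons)+6=t, t(cons)+6=z.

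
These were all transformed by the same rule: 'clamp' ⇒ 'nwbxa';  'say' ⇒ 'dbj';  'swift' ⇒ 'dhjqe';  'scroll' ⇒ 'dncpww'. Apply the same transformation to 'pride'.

Two shifts are in play — +1 for a/e/i/o/u, +11 for every other letter.
On pride: p(cons)+11=a, r(cons)+11=c, i(vowel)+1=j, d(cons)+11=o, e(vowel)+1=f.

acjof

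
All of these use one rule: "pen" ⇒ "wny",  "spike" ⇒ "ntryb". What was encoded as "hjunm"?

The output letters match the input read backwards, each shifted +9: pen reversed is nep. Two steps: reverse the string, then apply a Caesar shift of +9.
Reversing it on hjunm: shift back: h−9=y, j−9=a, u−9=l, n−9=e, m−9=d → yaled; then reverse → delay.

delay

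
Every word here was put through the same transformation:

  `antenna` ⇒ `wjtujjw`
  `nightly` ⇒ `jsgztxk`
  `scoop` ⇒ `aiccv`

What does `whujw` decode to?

arena

a(0)→w(22) and n(13)→j(9) fit y≡19x+22 (mod 26); the inverse of 19 mod 26 is 11. Each letter's alphabet position (a=0..z=25) is mapped through 19·x+22 mod 26 — an affine cipher.
Reversing it on whujw: w(22)→11·(22−22)≡0=a; h(7)→11·(7−22)≡17=r; u(20)→11·(20−22)≡4=e; j(9)→11·(9−22)≡13=n; w(22)→11·(22−22)≡0=a (all mod 26).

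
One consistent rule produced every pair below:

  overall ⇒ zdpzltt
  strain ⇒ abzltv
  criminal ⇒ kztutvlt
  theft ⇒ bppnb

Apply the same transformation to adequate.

llpyflbp

Vowels shift forward by 11 and consonants shift forward by 8.
Applying it to adequate: a(vowel)+11=l, d(cons)+8=l, e(vowel)+11=p, q(cons)+8=y, u(vowel)+11=f, a(vowel)+11=l, t(cons)+8=b, e(vowel)+11=p.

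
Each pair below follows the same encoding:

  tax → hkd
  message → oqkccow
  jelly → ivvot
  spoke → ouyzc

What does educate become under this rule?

The output letters match the input read backwards, each shifted +10: tax reversed is xat. The word is reversed, then every letter is shifted forward by 10.
On educate: reverse → etacude; then shift: e+10=o, t+10=d, a+10=k, c+10=m, u+10=e, d+10=n, e+10=o.

odkmeno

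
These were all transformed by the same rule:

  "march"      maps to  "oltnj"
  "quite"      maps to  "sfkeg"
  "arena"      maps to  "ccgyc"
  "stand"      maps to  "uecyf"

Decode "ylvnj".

Shifts by position in march: pos 0: m→o (+2), pos 1: a→l (+11), pos 2: r→t (+2), pos 3: c→n (+11) — repeating every 2. The shifts repeat in a cycle of length 2: positions 0,1,… shift by +2, +11, then the pattern repeats.
Decoding ylvnj: y−2=w, l−11=a, v−2=t, n−11=c, j−2=h.

watch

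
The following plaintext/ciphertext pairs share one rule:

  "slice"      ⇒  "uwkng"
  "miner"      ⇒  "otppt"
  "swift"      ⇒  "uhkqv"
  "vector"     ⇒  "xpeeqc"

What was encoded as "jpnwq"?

hello

The shifts repeat in a cycle of length 2: positions 0,1,… shift by +2, +11, then the pattern repeats.
Reversing it on jpnwq: j−2=h, p−11=e, n−2=l, w−11=l, q−2=o.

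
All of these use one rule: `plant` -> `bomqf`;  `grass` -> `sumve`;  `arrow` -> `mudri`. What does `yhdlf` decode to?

merit

It's a Vigenère-style cipher with numeric key [12,3]: position i shifts by key[i mod 2].
Undoing it on yhdlf: y−12=m, h−3=e, d−12=r, l−3=i, f−12=t.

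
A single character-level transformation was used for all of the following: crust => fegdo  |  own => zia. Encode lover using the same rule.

dqhax

Read the word backwards and shift each letter +12.
On lover: reverse → revol; then shift: r+12=d, e+12=q, v+12=h, o+12=a, l+12=x.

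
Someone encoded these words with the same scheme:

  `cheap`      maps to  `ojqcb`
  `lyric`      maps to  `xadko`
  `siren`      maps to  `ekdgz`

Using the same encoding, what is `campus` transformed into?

Shifts by position in cheap: pos 0: c→o (+12), pos 1: h→j (+2), pos 2: e→q (+12), pos 3: a→c (+2) — repeating every 2. It's a Vigenère-style cipher with numeric key [12,2]: position i shifts by key[i mod 2].
For campus: c+12=o, a+2=c, m+12=y, p+2=r, u+12=g, s+2=u.

ocyrgu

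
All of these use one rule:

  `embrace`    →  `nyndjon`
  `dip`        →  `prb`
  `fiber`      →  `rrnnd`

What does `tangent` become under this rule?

The shift depends on letter class: consonant m→y is +12, but vowel e→n is +9. Two shifts are in play — +9 for a/e/i/o/u, +12 for every other letter.
Applying it to tangent: t(cons)+12=f, a(vowel)+9=j, n(cons)+12=z, g(cons)+12=s, e(vowel)+9=n, n(cons)+12=z, t(cons)+12=f.

fjzsnzf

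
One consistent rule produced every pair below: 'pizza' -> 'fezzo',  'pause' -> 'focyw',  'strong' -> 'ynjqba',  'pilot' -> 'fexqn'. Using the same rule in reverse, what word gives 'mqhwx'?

p(15)→f(5) and i(8)→e(4) fit y≡15x+14 (mod 26); the inverse of 15 mod 26 is 7. This is an affine cipher: with a=0,…,z=25, each position x becomes (15x+14) mod 26.
Reversing it on mqhwx: m(12)→7·(12−14)≡12=m; q(16)→7·(16−14)≡14=o; h(7)→7·(7−14)≡3=d; w(22)→7·(22−14)≡4=e; x(23)→7·(23−14)≡11=l (all mod 26).

model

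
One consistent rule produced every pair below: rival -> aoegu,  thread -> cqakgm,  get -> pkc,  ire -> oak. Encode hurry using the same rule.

qaaah

The shift depends on letter class: consonant r→a is +9, but vowel i→o is +6. Two shifts are in play — +6 for a/e/i/o/u, +9 for every other letter.
Applying it to hurry: h(cons)+9=q, u(vowel)+6=a, r(cons)+9=a, r(cons)+9=a, y(cons)+9=h.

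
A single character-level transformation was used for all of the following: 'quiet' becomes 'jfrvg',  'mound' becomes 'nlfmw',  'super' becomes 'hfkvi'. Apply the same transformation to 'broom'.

yilln

Each pair mirrors across the alphabet (q↔j, u↔f, i↔r): positions sum to 25. Each letter is replaced by its mirror in the alphabet: a↔z, b↔y, c↔x, and so on (the Atbash cipher).
For broom: b↔y, r↔i, o↔l, o↔l, m↔n.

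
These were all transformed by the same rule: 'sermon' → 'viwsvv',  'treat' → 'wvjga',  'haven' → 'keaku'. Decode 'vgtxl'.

score

In sermon: s→v is +3, e→i is +4, r→w is +5, m→s is +6 — the shift increases by 1 each position. Letter i (0-indexed) is shifted by i+3, so successive shifts are 3, 4, 5, ….
Decoding vgtxl: v−3=s, g−4=c, t−5=o, x−6=r, l−7=e.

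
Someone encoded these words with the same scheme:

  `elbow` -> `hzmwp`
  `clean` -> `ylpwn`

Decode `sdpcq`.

Read the word backwards and shift each letter +11.
Decoding sdpcq: shift back: s−11=h, d−11=s, p−11=e, c−11=r, q−11=f → hserf; then reverse → fresh.

fresh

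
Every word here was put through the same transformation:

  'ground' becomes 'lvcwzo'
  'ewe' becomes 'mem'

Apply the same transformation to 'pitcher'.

Two steps: reverse the string, then apply a Caesar shift of +8.
For pitcher: reverse → rehctip; then shift: r+8=z, e+8=m, h+8=p, c+8=k, t+8=b, i+8=q, p+8=x.

zmpkbqx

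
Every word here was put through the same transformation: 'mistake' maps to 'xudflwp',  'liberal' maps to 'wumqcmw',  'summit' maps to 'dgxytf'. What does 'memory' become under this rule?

Shifts by position in mistake: pos 0: m→x (+11), pos 1: i→u (+12), pos 2: s→d (+11), pos 3: t→f (+12) — repeating every 2. It's a Vigenère-style cipher with numeric key [11,12]: position i shifts by key[i mod 2].
On memory: m+11=x, e+12=q, m+11=x, o+12=a, r+11=c, y+12=k.

xqxack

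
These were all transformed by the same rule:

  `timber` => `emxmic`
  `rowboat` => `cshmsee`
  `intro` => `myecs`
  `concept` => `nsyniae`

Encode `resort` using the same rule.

cidsce

The shift depends on letter class: consonant t→e is +11, but vowel i→m is +4. Vowels shift forward by 4 and consonants shift forward by 11.
For resort: r(cons)+11=c, e(vowel)+4=i, s(cons)+11=d, o(vowel)+4=s, r(cons)+11=c, t(cons)+11=e.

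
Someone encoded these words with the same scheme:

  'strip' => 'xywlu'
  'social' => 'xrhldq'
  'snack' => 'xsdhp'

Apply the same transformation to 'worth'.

Vowels shift forward by 3 and consonants shift forward by 5.
On worth: w(cons)+5=b, o(vowel)+3=r, r(cons)+5=w, t(cons)+5=y, h(cons)+5=m.

brwym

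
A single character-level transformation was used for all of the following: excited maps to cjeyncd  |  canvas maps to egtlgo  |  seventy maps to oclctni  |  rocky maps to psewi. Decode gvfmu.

album

e(4)→c(2) and x(23)→j(9) fit y≡25x+6 (mod 26); the inverse of 25 mod 26 is 25. This is an affine cipher: with a=0,…,z=25, each position x becomes (25x+6) mod 26.
Undoing it on gvfmu: g(6)→25·(6−6)≡0=a; v(21)→25·(21−6)≡11=l; f(5)→25·(5−6)≡1=b; m(12)→25·(12−6)≡20=u; u(20)→25·(20−6)≡12=m (all mod 26).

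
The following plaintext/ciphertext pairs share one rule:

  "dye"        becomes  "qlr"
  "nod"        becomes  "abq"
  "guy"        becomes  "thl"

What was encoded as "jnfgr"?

Compare letters: d→q is +13, y→l is +13, e→r is +13 — a constant shift. This is a Caesar cipher with shift 13.
Decoding jnfgr: j−13=w, n−13=a, f−13=s, g−13=t, r−13=e.

waste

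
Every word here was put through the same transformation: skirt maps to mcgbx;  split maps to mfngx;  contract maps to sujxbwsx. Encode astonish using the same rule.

wmxujgmv

This is an affine cipher: with a=0,…,z=25, each position x becomes (11x+22) mod 26.
For astonish: a(0)→11·0+22≡22=w; s(18)→11·18+22≡12=m; t(19)→11·19+22≡23=x; o(14)→11·14+22≡20=u; n(13)→11·13+22≡9=j; i(8)→11·8+22≡6=g; s(18)→11·18+22≡12=m; h(7)→11·7+22≡21=v (all mod 26).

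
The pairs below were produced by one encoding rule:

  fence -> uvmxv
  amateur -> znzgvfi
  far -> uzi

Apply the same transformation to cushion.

Letters are reflected about the middle of the alphabet (position → 25−position): Atbash.
On cushion: c↔x, u↔f, s↔h, h↔s, i↔r, o↔l, n↔m.

xfhsrlm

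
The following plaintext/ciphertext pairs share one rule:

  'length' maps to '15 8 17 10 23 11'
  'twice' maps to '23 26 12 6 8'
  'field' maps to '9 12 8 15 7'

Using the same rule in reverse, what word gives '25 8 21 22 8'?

verse

Letters become their 1-based position plus 3 (so a→4, b→5, …).
Reversing it on 25 8 21 22 8: 25→(25−3)÷1=22=v, 8→(8−3)÷1=5=e, 21→(21−3)÷1=18=r, 22→(22−3)÷1=19=s, 8→(8−3)÷1=5=e.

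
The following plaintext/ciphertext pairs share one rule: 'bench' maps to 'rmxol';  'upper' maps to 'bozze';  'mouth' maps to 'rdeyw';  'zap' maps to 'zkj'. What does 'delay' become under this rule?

The output letters match the input read backwards, each shifted +10: bench reversed is hcneb. Read the word backwards and shift each letter +10.
For delay: reverse → yaled; then shift: y+10=i, a+10=k, l+10=v, e+10=o, d+10=n.

ikvon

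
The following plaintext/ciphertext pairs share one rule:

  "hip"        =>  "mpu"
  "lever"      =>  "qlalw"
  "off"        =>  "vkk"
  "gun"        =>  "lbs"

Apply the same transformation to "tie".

ypl

The shift depends on letter class: consonant h→m is +5, but vowel i→p is +7. Vowels shift forward by 7 and consonants shift forward by 5.
Applying it to tie: t(cons)+5=y, i(vowel)+7=p, e(vowel)+7=l.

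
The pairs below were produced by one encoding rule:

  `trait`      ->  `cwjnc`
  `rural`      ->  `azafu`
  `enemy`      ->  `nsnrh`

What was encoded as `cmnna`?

their

Shifts by position in trait: pos 0: t→c (+9), pos 1: r→w (+5), pos 2: a→j (+9), pos 3: i→n (+5) — repeating every 2. It's a Vigenère-style cipher with numeric key [9,5]: position i shifts by key[i mod 2].
Reversing it on cmnna: c−9=t, m−5=h, n−9=e, n−5=i, a−9=r.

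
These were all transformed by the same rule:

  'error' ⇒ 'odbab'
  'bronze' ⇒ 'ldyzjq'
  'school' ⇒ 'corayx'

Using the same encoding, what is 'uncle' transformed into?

ezmxo

Shifts by position in error: pos 0: e→o (+10), pos 1: r→d (+12), pos 2: r→b (+10), pos 3: o→a (+12) — repeating every 2. It's a Vigenère-style cipher with numeric key [10,12]: position i shifts by key[i mod 2].
Applying it to uncle: u+10=e, n+12=z, c+10=m, l+12=x, e+10=o.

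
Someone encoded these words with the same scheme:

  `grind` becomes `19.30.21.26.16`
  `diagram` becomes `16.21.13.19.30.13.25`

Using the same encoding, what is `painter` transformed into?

Each letter is replaced by its alphabet position (a=1..z=26) + 12.
Applying it to painter: p=16→28, a=1→13, i=9→21, n=14→26, t=20→32, e=5→17, r=18→30.

28.13.21.26.32.17.30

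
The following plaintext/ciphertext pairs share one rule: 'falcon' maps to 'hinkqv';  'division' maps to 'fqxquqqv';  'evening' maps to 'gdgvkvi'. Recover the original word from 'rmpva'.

Shifts by position in falcon: pos 0: f→h (+2), pos 1: a→i (+8), pos 2: l→n (+2), pos 3: c→k (+8) — repeating every 2. The shifts repeat in a cycle of length 2: positions 0,1,… shift by +2, +8, then the pattern repeats.
Reversing it on rmpva: r−2=p, m−8=e, p−2=n, v−8=n, a−2=y.

penny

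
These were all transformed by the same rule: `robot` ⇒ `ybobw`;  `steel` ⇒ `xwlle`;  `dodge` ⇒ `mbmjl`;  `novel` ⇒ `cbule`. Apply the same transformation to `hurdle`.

r(17)→y(24) and o(14)→b(1) fit y≡25x+15 (mod 26); the inverse of 25 mod 26 is 25. Treating letters as 0–25, the rule is x ↦ 25x + 15 (mod 26).
For hurdle: h(7)→25·7+15≡8=i; u(20)→25·20+15≡21=v; r(17)→25·17+15≡24=y; d(3)→25·3+15≡12=m; l(11)→25·11+15≡4=e; e(4)→25·4+15≡11=l (all mod 26).

ivymel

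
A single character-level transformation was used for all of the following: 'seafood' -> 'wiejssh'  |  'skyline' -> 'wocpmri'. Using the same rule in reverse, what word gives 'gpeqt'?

Compare letters: s→w is +4, e→i is +4, a→e is +4 — a constant shift. It's a constant shift of +4 (ROT4).
Reversing it on gpeqt: g−4=c, p−4=l, e−4=a, q−4=m, t−4=p.

clamp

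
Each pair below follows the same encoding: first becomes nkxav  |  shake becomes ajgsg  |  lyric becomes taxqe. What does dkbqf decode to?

Shifts by position in first: pos 0: f→n (+8), pos 1: i→k (+2), pos 2: r→x (+6), pos 3: s→a (+8), pos 4: t→v (+2) — repeating every 3. The shifts repeat in a cycle of length 3: positions 0,1,… shift by +8, +2, +6, then the pattern repeats.
Reversing it on dkbqf: d−8=v, k−2=i, b−6=v, q−8=i, f−2=d.

vivid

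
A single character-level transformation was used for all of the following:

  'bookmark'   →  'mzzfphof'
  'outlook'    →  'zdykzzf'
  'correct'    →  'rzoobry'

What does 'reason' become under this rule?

b(1)→m(12) and o(14)→z(25) fit y≡5x+7 (mod 26); the inverse of 5 mod 26 is 21. Each letter's alphabet position (a=0..z=25) is mapped through 5·x+7 mod 26 — an affine cipher.
On reason: r(17)→5·17+7≡14=o; e(4)→5·4+7≡1=b; a(0)→5·0+7≡7=h; s(18)→5·18+7≡19=t; o(14)→5·14+7≡25=z; n(13)→5·13+7≡20=u (all mod 26).

obhtzu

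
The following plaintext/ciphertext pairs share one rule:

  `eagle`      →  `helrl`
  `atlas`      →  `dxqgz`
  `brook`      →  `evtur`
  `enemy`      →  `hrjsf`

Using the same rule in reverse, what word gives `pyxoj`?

In eagle: e→h is +3, a→e is +4, g→l is +5, l→r is +6 — the shift increases by 1 each position. Letter i (0-indexed) is shifted by i+3, so successive shifts are 3, 4, 5, ….
Decoding pyxoj: p−3=m, y−4=u, x−5=s, o−6=i, j−7=c.

music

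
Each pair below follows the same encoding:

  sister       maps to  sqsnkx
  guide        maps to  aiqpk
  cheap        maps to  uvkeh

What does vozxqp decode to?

s(18)→s(18) and i(8)→q(16) fit y≡21x+4 (mod 26); the inverse of 21 mod 26 is 5. Treating letters as 0–25, the rule is x ↦ 21x + 4 (mod 26).
Undoing it on vozxqp: v(21)→5·(21−4)≡7=h; o(14)→5·(14−4)≡24=y; z(25)→5·(25−4)≡1=b; x(23)→5·(23−4)≡17=r; q(16)→5·(16−4)≡8=i; p(15)→5·(15−4)≡3=d (all mod 26).

hybrid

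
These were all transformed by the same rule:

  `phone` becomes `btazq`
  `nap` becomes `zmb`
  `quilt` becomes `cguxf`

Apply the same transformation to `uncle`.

Compare letters: p→b is +12, h→t is +12, o→a is +12 — a constant shift. Every letter moves 12 places later in the alphabet, wrapping around z→a.
Applying it to uncle: u+12=g, n+12=z, c+12=o, l+12=x, e+12=q.

gzoxq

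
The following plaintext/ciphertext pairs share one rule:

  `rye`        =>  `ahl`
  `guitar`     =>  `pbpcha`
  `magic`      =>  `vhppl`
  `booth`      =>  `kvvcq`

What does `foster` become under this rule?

ovbcla

The shift depends on letter class: consonant r→a is +9, but vowel e→l is +7. The rule splits by letter class: vowels +7, consonants +9.
Applying it to foster: f(cons)+9=o, o(vowel)+7=v, s(cons)+9=b, t(cons)+9=c, e(vowel)+7=l, r(cons)+9=a.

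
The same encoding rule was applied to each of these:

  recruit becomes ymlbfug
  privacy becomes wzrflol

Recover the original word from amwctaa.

tension

Each letter shifts forward by (position + 7), i.e. 7, 8, 9, … — the shift grows by one for each successive letter.
Undoing it on amwctaa: a−7=t, m−8=e, w−9=n, c−10=s, t−11=i, a−12=o, a−13=n.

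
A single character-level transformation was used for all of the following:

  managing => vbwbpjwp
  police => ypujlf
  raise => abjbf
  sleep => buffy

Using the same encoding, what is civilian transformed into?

Two shifts are in play — +1 for a/e/i/o/u, +9 for every other letter.
Applying it to civilian: c(cons)+9=l, i(vowel)+1=j, v(cons)+9=e, i(vowel)+1=j, l(cons)+9=u, i(vowel)+1=j, a(vowel)+1=b, n(cons)+9=w.

ljejujbw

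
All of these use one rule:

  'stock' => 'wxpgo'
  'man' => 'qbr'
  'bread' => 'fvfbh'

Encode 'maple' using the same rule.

qbtpf

Two shifts are in play — +1 for a/e/i/o/u, +4 for every other letter.
Applying it to maple: m(cons)+4=q, a(vowel)+1=b, p(cons)+4=t, l(cons)+4=p, e(vowel)+1=f.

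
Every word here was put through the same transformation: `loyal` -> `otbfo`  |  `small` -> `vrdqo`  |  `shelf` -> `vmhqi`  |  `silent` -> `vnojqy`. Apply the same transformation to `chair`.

fmdnu

Shifts by position in loyal: pos 0: l→o (+3), pos 1: o→t (+5), pos 2: y→b (+3), pos 3: a→f (+5) — repeating every 2. It's a Vigenère-style cipher with numeric key [3,5]: position i shifts by key[i mod 2].
Applying it to chair: c+3=f, h+5=m, a+3=d, i+5=n, r+3=u.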